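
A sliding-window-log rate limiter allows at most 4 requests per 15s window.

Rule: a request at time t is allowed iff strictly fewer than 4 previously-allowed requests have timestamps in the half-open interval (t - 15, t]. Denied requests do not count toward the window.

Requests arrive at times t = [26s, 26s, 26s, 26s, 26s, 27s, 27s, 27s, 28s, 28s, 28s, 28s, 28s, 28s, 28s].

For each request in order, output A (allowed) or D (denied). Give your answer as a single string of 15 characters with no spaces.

Tracking allowed requests in the window:
  req#1 t=26s: ALLOW
  req#2 t=26s: ALLOW
  req#3 t=26s: ALLOW
  req#4 t=26s: ALLOW
  req#5 t=26s: DENY
  req#6 t=27s: DENY
  req#7 t=27s: DENY
  req#8 t=27s: DENY
  req#9 t=28s: DENY
  req#10 t=28s: DENY
  req#11 t=28s: DENY
  req#12 t=28s: DENY
  req#13 t=28s: DENY
  req#14 t=28s: DENY
  req#15 t=28s: DENY

Answer: AAAADDDDDDDDDDD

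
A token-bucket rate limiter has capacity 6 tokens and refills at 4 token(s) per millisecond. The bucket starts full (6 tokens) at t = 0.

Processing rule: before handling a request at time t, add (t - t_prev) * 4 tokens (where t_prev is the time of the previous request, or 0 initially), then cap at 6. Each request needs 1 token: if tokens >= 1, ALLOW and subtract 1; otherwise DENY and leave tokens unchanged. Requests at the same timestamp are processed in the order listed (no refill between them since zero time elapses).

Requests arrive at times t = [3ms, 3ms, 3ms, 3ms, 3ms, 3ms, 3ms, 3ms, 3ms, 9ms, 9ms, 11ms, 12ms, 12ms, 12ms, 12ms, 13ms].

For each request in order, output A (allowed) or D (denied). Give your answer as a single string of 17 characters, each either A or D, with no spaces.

Simulating step by step:
  req#1 t=3ms: ALLOW
  req#2 t=3ms: ALLOW
  req#3 t=3ms: ALLOW
  req#4 t=3ms: ALLOW
  req#5 t=3ms: ALLOW
  req#6 t=3ms: ALLOW
  req#7 t=3ms: DENY
  req#8 t=3ms: DENY
  req#9 t=3ms: DENY
  req#10 t=9ms: ALLOW
  req#11 t=9ms: ALLOW
  req#12 t=11ms: ALLOW
  req#13 t=12ms: ALLOW
  req#14 t=12ms: ALLOW
  req#15 t=12ms: ALLOW
  req#16 t=12ms: ALLOW
  req#17 t=13ms: ALLOW

Answer: AAAAAADDDAAAAAAAA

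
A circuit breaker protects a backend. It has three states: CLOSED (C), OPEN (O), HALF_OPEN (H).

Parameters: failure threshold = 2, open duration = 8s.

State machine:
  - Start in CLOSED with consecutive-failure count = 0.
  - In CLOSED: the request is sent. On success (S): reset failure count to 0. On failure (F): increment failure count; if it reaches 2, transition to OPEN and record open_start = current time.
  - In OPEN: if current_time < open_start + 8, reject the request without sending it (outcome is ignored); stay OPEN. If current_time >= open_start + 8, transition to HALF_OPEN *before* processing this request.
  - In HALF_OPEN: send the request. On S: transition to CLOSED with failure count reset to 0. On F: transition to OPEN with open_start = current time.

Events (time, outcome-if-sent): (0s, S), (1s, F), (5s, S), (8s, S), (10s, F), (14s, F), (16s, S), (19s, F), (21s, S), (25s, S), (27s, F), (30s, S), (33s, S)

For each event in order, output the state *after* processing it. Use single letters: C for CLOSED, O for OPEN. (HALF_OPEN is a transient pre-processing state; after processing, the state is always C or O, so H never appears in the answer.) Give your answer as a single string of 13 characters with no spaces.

Answer: CCCCCOOOOCCCC

Derivation:
State after each event:
  event#1 t=0s outcome=S: state=CLOSED
  event#2 t=1s outcome=F: state=CLOSED
  event#3 t=5s outcome=S: state=CLOSED
  event#4 t=8s outcome=S: state=CLOSED
  event#5 t=10s outcome=F: state=CLOSED
  event#6 t=14s outcome=F: state=OPEN
  event#7 t=16s outcome=S: state=OPEN
  event#8 t=19s outcome=F: state=OPEN
  event#9 t=21s outcome=S: state=OPEN
  event#10 t=25s outcome=S: state=CLOSED
  event#11 t=27s outcome=F: state=CLOSED
  event#12 t=30s outcome=S: state=CLOSED
  event#13 t=33s outcome=S: state=CLOSED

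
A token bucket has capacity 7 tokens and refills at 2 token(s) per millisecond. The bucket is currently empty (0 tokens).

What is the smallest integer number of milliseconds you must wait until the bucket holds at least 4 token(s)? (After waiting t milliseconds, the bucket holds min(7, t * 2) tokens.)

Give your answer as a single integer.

Need t * 2 >= 4, so t >= 4/2.
Smallest integer t = ceil(4/2) = 2.

Answer: 2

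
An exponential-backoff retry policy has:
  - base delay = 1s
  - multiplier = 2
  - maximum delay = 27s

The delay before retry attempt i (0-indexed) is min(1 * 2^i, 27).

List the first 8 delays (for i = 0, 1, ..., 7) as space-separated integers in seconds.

Answer: 1 2 4 8 16 27 27 27

Derivation:
Computing each delay:
  i=0: min(1*2^0, 27) = 1
  i=1: min(1*2^1, 27) = 2
  i=2: min(1*2^2, 27) = 4
  i=3: min(1*2^3, 27) = 8
  i=4: min(1*2^4, 27) = 16
  i=5: min(1*2^5, 27) = 27
  i=6: min(1*2^6, 27) = 27
  i=7: min(1*2^7, 27) = 27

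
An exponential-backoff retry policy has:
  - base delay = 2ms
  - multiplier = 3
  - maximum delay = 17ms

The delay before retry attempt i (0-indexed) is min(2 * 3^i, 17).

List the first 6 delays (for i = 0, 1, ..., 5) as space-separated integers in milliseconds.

Answer: 2 6 17 17 17 17

Derivation:
Computing each delay:
  i=0: min(2*3^0, 17) = 2
  i=1: min(2*3^1, 17) = 6
  i=2: min(2*3^2, 17) = 17
  i=3: min(2*3^3, 17) = 17
  i=4: min(2*3^4, 17) = 17
  i=5: min(2*3^5, 17) = 17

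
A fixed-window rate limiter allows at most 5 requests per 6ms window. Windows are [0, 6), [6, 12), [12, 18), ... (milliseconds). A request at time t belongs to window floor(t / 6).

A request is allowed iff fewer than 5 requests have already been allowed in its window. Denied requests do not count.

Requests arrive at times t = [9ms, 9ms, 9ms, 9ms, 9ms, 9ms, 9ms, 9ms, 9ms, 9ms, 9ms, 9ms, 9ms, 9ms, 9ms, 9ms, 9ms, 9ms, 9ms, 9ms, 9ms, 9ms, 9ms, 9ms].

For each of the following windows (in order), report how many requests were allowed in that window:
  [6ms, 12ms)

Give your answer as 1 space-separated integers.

Answer: 5

Derivation:
Processing requests:
  req#1 t=9ms (window 1): ALLOW
  req#2 t=9ms (window 1): ALLOW
  req#3 t=9ms (window 1): ALLOW
  req#4 t=9ms (window 1): ALLOW
  req#5 t=9ms (window 1): ALLOW
  req#6 t=9ms (window 1): DENY
  req#7 t=9ms (window 1): DENY
  req#8 t=9ms (window 1): DENY
  req#9 t=9ms (window 1): DENY
  req#10 t=9ms (window 1): DENY
  req#11 t=9ms (window 1): DENY
  req#12 t=9ms (window 1): DENY
  req#13 t=9ms (window 1): DENY
  req#14 t=9ms (window 1): DENY
  req#15 t=9ms (window 1): DENY
  req#16 t=9ms (window 1): DENY
  req#17 t=9ms (window 1): DENY
  req#18 t=9ms (window 1): DENY
  req#19 t=9ms (window 1): DENY
  req#20 t=9ms (window 1): DENY
  req#21 t=9ms (window 1): DENY
  req#22 t=9ms (window 1): DENY
  req#23 t=9ms (window 1): DENY
  req#24 t=9ms (window 1): DENY

Allowed counts by window: 5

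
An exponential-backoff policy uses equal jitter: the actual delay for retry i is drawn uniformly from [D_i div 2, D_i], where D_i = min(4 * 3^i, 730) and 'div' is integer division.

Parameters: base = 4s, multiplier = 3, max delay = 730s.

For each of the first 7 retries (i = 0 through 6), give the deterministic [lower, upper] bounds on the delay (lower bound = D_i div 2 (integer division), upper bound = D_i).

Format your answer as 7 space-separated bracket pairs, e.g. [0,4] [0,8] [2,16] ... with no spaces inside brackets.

Answer: [2,4] [6,12] [18,36] [54,108] [162,324] [365,730] [365,730]

Derivation:
Computing bounds per retry:
  i=0: D_i=min(4*3^0,730)=4, bounds=[2,4]
  i=1: D_i=min(4*3^1,730)=12, bounds=[6,12]
  i=2: D_i=min(4*3^2,730)=36, bounds=[18,36]
  i=3: D_i=min(4*3^3,730)=108, bounds=[54,108]
  i=4: D_i=min(4*3^4,730)=324, bounds=[162,324]
  i=5: D_i=min(4*3^5,730)=730, bounds=[365,730]
  i=6: D_i=min(4*3^6,730)=730, bounds=[365,730]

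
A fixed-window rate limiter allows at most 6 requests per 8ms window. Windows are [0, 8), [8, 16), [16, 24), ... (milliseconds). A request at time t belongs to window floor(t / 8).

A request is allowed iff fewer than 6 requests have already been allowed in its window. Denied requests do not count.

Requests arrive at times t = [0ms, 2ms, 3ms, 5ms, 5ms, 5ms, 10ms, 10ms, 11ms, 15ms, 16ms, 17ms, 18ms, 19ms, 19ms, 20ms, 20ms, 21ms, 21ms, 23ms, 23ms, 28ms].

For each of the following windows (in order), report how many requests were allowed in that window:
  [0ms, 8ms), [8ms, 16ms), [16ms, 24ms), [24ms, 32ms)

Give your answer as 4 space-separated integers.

Processing requests:
  req#1 t=0ms (window 0): ALLOW
  req#2 t=2ms (window 0): ALLOW
  req#3 t=3ms (window 0): ALLOW
  req#4 t=5ms (window 0): ALLOW
  req#5 t=5ms (window 0): ALLOW
  req#6 t=5ms (window 0): ALLOW
  req#7 t=10ms (window 1): ALLOW
  req#8 t=10ms (window 1): ALLOW
  req#9 t=11ms (window 1): ALLOW
  req#10 t=15ms (window 1): ALLOW
  req#11 t=16ms (window 2): ALLOW
  req#12 t=17ms (window 2): ALLOW
  req#13 t=18ms (window 2): ALLOW
  req#14 t=19ms (window 2): ALLOW
  req#15 t=19ms (window 2): ALLOW
  req#16 t=20ms (window 2): ALLOW
  req#17 t=20ms (window 2): DENY
  req#18 t=21ms (window 2): DENY
  req#19 t=21ms (window 2): DENY
  req#20 t=23ms (window 2): DENY
  req#21 t=23ms (window 2): DENY
  req#22 t=28ms (window 3): ALLOW

Allowed counts by window: 6 4 6 1

Answer: 6 4 6 1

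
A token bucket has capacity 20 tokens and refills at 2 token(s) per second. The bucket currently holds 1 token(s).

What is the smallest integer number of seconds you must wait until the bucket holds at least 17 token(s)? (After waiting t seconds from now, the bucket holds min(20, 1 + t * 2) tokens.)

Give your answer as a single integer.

Need 1 + t * 2 >= 17, so t >= 16/2.
Smallest integer t = ceil(16/2) = 8.

Answer: 8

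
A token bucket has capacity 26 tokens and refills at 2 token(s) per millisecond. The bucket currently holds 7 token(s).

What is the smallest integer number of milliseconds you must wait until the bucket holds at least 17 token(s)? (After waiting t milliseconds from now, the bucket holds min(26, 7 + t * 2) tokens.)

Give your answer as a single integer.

Need 7 + t * 2 >= 17, so t >= 10/2.
Smallest integer t = ceil(10/2) = 5.

Answer: 5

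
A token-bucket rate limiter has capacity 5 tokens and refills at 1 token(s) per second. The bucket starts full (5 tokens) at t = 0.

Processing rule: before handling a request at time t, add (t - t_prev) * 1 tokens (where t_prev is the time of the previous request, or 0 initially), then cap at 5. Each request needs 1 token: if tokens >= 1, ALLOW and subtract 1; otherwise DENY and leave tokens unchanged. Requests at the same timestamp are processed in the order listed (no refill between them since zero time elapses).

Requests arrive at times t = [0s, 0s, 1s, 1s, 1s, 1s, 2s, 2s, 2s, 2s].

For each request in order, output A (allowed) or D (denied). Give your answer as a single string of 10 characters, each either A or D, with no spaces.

Simulating step by step:
  req#1 t=0s: ALLOW
  req#2 t=0s: ALLOW
  req#3 t=1s: ALLOW
  req#4 t=1s: ALLOW
  req#5 t=1s: ALLOW
  req#6 t=1s: ALLOW
  req#7 t=2s: ALLOW
  req#8 t=2s: DENY
  req#9 t=2s: DENY
  req#10 t=2s: DENY

Answer: AAAAAAADDD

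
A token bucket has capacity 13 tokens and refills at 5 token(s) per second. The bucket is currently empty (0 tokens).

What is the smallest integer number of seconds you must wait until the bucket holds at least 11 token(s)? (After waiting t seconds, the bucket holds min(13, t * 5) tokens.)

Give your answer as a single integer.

Answer: 3

Derivation:
Need t * 5 >= 11, so t >= 11/5.
Smallest integer t = ceil(11/5) = 3.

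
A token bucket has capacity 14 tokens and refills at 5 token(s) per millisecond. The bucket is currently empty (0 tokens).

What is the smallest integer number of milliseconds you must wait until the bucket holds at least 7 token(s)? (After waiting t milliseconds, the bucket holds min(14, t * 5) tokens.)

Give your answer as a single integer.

Answer: 2

Derivation:
Need t * 5 >= 7, so t >= 7/5.
Smallest integer t = ceil(7/5) = 2.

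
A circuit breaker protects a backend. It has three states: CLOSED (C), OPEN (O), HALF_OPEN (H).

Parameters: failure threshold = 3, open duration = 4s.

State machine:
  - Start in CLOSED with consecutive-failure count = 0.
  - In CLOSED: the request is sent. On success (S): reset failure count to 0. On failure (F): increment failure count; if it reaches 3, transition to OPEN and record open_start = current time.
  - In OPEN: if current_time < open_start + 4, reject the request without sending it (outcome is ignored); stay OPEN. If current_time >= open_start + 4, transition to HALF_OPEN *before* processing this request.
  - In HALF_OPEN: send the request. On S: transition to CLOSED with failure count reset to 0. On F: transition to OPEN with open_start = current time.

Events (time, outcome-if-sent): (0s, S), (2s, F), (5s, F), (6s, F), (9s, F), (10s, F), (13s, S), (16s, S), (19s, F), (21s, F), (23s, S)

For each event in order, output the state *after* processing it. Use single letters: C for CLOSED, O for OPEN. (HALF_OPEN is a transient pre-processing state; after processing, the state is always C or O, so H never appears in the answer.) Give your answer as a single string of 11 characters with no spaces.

State after each event:
  event#1 t=0s outcome=S: state=CLOSED
  event#2 t=2s outcome=F: state=CLOSED
  event#3 t=5s outcome=F: state=CLOSED
  event#4 t=6s outcome=F: state=OPEN
  event#5 t=9s outcome=F: state=OPEN
  event#6 t=10s outcome=F: state=OPEN
  event#7 t=13s outcome=S: state=OPEN
  event#8 t=16s outcome=S: state=CLOSED
  event#9 t=19s outcome=F: state=CLOSED
  event#10 t=21s outcome=F: state=CLOSED
  event#11 t=23s outcome=S: state=CLOSED

Answer: CCCOOOOCCCC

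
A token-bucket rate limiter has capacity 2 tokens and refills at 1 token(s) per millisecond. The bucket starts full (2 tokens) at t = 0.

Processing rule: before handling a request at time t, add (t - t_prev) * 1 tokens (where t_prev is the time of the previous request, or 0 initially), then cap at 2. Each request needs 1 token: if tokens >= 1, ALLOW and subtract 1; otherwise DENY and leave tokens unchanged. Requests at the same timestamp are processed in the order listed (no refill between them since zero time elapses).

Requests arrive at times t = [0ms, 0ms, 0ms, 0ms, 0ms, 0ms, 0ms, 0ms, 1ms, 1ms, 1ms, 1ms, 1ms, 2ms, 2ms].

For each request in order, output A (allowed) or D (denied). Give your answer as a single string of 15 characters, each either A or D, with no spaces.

Simulating step by step:
  req#1 t=0ms: ALLOW
  req#2 t=0ms: ALLOW
  req#3 t=0ms: DENY
  req#4 t=0ms: DENY
  req#5 t=0ms: DENY
  req#6 t=0ms: DENY
  req#7 t=0ms: DENY
  req#8 t=0ms: DENY
  req#9 t=1ms: ALLOW
  req#10 t=1ms: DENY
  req#11 t=1ms: DENY
  req#12 t=1ms: DENY
  req#13 t=1ms: DENY
  req#14 t=2ms: ALLOW
  req#15 t=2ms: DENY

Answer: AADDDDDDADDDDAD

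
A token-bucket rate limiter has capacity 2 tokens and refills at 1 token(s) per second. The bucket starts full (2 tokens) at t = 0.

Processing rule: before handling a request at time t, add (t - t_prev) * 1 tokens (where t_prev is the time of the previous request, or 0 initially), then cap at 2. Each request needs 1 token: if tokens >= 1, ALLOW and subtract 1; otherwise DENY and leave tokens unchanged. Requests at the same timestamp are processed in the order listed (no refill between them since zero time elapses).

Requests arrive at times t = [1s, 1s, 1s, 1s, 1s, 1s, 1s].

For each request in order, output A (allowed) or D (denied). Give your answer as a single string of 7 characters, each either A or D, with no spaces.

Simulating step by step:
  req#1 t=1s: ALLOW
  req#2 t=1s: ALLOW
  req#3 t=1s: DENY
  req#4 t=1s: DENY
  req#5 t=1s: DENY
  req#6 t=1s: DENY
  req#7 t=1s: DENY

Answer: AADDDDD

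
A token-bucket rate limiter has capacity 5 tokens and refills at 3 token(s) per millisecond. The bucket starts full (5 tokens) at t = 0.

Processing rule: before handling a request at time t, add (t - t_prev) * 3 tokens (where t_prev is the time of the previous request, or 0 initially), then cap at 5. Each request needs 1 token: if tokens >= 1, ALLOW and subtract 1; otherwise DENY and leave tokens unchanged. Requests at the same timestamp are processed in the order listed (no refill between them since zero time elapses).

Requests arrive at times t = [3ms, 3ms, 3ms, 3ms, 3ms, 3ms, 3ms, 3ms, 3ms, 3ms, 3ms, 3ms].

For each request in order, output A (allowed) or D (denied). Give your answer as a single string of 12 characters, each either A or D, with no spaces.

Answer: AAAAADDDDDDD

Derivation:
Simulating step by step:
  req#1 t=3ms: ALLOW
  req#2 t=3ms: ALLOW
  req#3 t=3ms: ALLOW
  req#4 t=3ms: ALLOW
  req#5 t=3ms: ALLOW
  req#6 t=3ms: DENY
  req#7 t=3ms: DENY
  req#8 t=3ms: DENY
  req#9 t=3ms: DENY
  req#10 t=3ms: DENY
  req#11 t=3ms: DENY
  req#12 t=3ms: DENY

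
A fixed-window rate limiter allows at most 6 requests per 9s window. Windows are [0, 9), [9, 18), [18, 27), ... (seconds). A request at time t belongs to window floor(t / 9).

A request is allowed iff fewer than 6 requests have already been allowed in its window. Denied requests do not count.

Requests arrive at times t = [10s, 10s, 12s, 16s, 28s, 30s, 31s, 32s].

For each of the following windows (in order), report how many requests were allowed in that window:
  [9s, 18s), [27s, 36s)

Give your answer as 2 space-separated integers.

Processing requests:
  req#1 t=10s (window 1): ALLOW
  req#2 t=10s (window 1): ALLOW
  req#3 t=12s (window 1): ALLOW
  req#4 t=16s (window 1): ALLOW
  req#5 t=28s (window 3): ALLOW
  req#6 t=30s (window 3): ALLOW
  req#7 t=31s (window 3): ALLOW
  req#8 t=32s (window 3): ALLOW

Allowed counts by window: 4 4

Answer: 4 4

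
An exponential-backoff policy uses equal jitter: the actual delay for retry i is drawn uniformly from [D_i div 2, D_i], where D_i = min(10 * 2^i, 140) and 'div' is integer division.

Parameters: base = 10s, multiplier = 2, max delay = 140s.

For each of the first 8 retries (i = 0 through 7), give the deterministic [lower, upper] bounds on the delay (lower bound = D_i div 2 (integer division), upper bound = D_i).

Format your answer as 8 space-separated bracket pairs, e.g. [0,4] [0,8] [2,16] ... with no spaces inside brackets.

Answer: [5,10] [10,20] [20,40] [40,80] [70,140] [70,140] [70,140] [70,140]

Derivation:
Computing bounds per retry:
  i=0: D_i=min(10*2^0,140)=10, bounds=[5,10]
  i=1: D_i=min(10*2^1,140)=20, bounds=[10,20]
  i=2: D_i=min(10*2^2,140)=40, bounds=[20,40]
  i=3: D_i=min(10*2^3,140)=80, bounds=[40,80]
  i=4: D_i=min(10*2^4,140)=140, bounds=[70,140]
  i=5: D_i=min(10*2^5,140)=140, bounds=[70,140]
  i=6: D_i=min(10*2^6,140)=140, bounds=[70,140]
  i=7: D_i=min(10*2^7,140)=140, bounds=[70,140]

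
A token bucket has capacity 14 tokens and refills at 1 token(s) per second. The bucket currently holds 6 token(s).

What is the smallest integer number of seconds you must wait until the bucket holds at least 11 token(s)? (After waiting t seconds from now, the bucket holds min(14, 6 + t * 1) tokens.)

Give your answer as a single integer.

Need 6 + t * 1 >= 11, so t >= 5/1.
Smallest integer t = ceil(5/1) = 5.

Answer: 5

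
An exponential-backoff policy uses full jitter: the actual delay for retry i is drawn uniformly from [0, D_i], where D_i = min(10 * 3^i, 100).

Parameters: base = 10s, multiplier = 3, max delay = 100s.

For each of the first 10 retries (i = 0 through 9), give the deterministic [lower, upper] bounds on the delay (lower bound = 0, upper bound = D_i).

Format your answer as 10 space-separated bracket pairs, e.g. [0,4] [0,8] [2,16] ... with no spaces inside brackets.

Answer: [0,10] [0,30] [0,90] [0,100] [0,100] [0,100] [0,100] [0,100] [0,100] [0,100]

Derivation:
Computing bounds per retry:
  i=0: D_i=min(10*3^0,100)=10, bounds=[0,10]
  i=1: D_i=min(10*3^1,100)=30, bounds=[0,30]
  i=2: D_i=min(10*3^2,100)=90, bounds=[0,90]
  i=3: D_i=min(10*3^3,100)=100, bounds=[0,100]
  i=4: D_i=min(10*3^4,100)=100, bounds=[0,100]
  i=5: D_i=min(10*3^5,100)=100, bounds=[0,100]
  i=6: D_i=min(10*3^6,100)=100, bounds=[0,100]
  i=7: D_i=min(10*3^7,100)=100, bounds=[0,100]
  i=8: D_i=min(10*3^8,100)=100, bounds=[0,100]
  i=9: D_i=min(10*3^9,100)=100, bounds=[0,100]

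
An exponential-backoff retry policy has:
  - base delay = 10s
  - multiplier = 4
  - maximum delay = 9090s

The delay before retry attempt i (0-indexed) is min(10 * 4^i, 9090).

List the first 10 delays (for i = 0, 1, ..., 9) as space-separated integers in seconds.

Answer: 10 40 160 640 2560 9090 9090 9090 9090 9090

Derivation:
Computing each delay:
  i=0: min(10*4^0, 9090) = 10
  i=1: min(10*4^1, 9090) = 40
  i=2: min(10*4^2, 9090) = 160
  i=3: min(10*4^3, 9090) = 640
  i=4: min(10*4^4, 9090) = 2560
  i=5: min(10*4^5, 9090) = 9090
  i=6: min(10*4^6, 9090) = 9090
  i=7: min(10*4^7, 9090) = 9090
  i=8: min(10*4^8, 9090) = 9090
  i=9: min(10*4^9, 9090) = 9090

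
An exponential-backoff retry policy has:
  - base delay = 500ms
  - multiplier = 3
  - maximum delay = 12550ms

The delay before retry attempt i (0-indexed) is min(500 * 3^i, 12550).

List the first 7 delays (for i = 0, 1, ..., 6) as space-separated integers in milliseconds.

Computing each delay:
  i=0: min(500*3^0, 12550) = 500
  i=1: min(500*3^1, 12550) = 1500
  i=2: min(500*3^2, 12550) = 4500
  i=3: min(500*3^3, 12550) = 12550
  i=4: min(500*3^4, 12550) = 12550
  i=5: min(500*3^5, 12550) = 12550
  i=6: min(500*3^6, 12550) = 12550

Answer: 500 1500 4500 12550 12550 12550 12550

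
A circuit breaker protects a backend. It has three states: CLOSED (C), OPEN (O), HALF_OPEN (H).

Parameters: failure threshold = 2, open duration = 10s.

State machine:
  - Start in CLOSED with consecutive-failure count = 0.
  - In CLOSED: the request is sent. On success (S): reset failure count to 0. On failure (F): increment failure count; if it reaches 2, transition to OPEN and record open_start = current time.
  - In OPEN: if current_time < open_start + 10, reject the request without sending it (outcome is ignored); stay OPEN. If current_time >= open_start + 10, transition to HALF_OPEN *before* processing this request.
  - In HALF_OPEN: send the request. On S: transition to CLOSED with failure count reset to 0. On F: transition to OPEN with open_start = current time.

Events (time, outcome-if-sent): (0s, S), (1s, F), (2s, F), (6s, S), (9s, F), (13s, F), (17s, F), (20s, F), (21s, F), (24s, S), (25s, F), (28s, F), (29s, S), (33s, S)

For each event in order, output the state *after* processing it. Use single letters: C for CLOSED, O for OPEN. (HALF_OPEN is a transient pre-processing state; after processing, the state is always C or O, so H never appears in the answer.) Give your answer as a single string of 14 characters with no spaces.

State after each event:
  event#1 t=0s outcome=S: state=CLOSED
  event#2 t=1s outcome=F: state=CLOSED
  event#3 t=2s outcome=F: state=OPEN
  event#4 t=6s outcome=S: state=OPEN
  event#5 t=9s outcome=F: state=OPEN
  event#6 t=13s outcome=F: state=OPEN
  event#7 t=17s outcome=F: state=OPEN
  event#8 t=20s outcome=F: state=OPEN
  event#9 t=21s outcome=F: state=OPEN
  event#10 t=24s outcome=S: state=CLOSED
  event#11 t=25s outcome=F: state=CLOSED
  event#12 t=28s outcome=F: state=OPEN
  event#13 t=29s outcome=S: state=OPEN
  event#14 t=33s outcome=S: state=OPEN

Answer: CCOOOOOOOCCOOO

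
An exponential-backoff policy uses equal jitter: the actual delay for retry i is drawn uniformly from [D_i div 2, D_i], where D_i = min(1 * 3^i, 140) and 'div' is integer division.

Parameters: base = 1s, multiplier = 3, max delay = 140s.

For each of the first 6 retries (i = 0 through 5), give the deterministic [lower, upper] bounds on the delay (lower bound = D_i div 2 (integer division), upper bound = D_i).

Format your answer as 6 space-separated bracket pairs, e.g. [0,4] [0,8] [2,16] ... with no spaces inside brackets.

Answer: [0,1] [1,3] [4,9] [13,27] [40,81] [70,140]

Derivation:
Computing bounds per retry:
  i=0: D_i=min(1*3^0,140)=1, bounds=[0,1]
  i=1: D_i=min(1*3^1,140)=3, bounds=[1,3]
  i=2: D_i=min(1*3^2,140)=9, bounds=[4,9]
  i=3: D_i=min(1*3^3,140)=27, bounds=[13,27]
  i=4: D_i=min(1*3^4,140)=81, bounds=[40,81]
  i=5: D_i=min(1*3^5,140)=140, bounds=[70,140]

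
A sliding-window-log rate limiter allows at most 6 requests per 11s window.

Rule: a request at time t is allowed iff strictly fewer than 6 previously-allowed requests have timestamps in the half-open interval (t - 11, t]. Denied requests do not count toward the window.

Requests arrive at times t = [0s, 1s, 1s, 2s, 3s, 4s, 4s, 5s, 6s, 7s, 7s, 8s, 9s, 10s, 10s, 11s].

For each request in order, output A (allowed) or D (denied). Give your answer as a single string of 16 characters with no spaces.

Tracking allowed requests in the window:
  req#1 t=0s: ALLOW
  req#2 t=1s: ALLOW
  req#3 t=1s: ALLOW
  req#4 t=2s: ALLOW
  req#5 t=3s: ALLOW
  req#6 t=4s: ALLOW
  req#7 t=4s: DENY
  req#8 t=5s: DENY
  req#9 t=6s: DENY
  req#10 t=7s: DENY
  req#11 t=7s: DENY
  req#12 t=8s: DENY
  req#13 t=9s: DENY
  req#14 t=10s: DENY
  req#15 t=10s: DENY
  req#16 t=11s: ALLOW

Answer: AAAAAADDDDDDDDDA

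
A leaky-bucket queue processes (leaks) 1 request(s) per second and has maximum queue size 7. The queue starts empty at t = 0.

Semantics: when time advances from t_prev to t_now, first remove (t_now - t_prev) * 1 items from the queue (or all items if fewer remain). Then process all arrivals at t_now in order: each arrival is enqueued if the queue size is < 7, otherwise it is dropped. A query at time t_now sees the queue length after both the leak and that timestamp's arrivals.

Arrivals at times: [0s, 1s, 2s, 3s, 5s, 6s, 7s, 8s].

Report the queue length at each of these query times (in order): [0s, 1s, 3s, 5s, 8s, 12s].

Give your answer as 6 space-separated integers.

Answer: 1 1 1 1 1 0

Derivation:
Queue lengths at query times:
  query t=0s: backlog = 1
  query t=1s: backlog = 1
  query t=3s: backlog = 1
  query t=5s: backlog = 1
  query t=8s: backlog = 1
  query t=12s: backlog = 0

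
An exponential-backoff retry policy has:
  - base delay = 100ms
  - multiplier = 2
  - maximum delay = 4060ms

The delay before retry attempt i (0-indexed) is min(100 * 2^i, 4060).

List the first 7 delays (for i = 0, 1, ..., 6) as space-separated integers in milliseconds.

Answer: 100 200 400 800 1600 3200 4060

Derivation:
Computing each delay:
  i=0: min(100*2^0, 4060) = 100
  i=1: min(100*2^1, 4060) = 200
  i=2: min(100*2^2, 4060) = 400
  i=3: min(100*2^3, 4060) = 800
  i=4: min(100*2^4, 4060) = 1600
  i=5: min(100*2^5, 4060) = 3200
  i=6: min(100*2^6, 4060) = 4060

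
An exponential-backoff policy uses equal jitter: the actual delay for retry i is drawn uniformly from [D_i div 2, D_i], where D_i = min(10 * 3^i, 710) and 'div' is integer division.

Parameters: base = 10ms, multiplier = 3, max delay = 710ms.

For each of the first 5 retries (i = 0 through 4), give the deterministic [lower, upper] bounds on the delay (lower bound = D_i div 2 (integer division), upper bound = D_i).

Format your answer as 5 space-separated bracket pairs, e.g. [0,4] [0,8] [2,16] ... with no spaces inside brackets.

Answer: [5,10] [15,30] [45,90] [135,270] [355,710]

Derivation:
Computing bounds per retry:
  i=0: D_i=min(10*3^0,710)=10, bounds=[5,10]
  i=1: D_i=min(10*3^1,710)=30, bounds=[15,30]
  i=2: D_i=min(10*3^2,710)=90, bounds=[45,90]
  i=3: D_i=min(10*3^3,710)=270, bounds=[135,270]
  i=4: D_i=min(10*3^4,710)=710, bounds=[355,710]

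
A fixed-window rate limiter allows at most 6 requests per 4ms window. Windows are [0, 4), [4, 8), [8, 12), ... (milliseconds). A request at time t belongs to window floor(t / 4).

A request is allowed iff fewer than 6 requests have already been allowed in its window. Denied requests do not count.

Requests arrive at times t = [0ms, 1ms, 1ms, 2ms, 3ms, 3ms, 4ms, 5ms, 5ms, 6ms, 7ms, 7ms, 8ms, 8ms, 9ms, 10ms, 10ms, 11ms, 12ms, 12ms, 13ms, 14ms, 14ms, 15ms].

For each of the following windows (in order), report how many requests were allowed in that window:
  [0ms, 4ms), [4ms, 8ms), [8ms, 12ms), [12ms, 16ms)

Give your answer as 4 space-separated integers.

Processing requests:
  req#1 t=0ms (window 0): ALLOW
  req#2 t=1ms (window 0): ALLOW
  req#3 t=1ms (window 0): ALLOW
  req#4 t=2ms (window 0): ALLOW
  req#5 t=3ms (window 0): ALLOW
  req#6 t=3ms (window 0): ALLOW
  req#7 t=4ms (window 1): ALLOW
  req#8 t=5ms (window 1): ALLOW
  req#9 t=5ms (window 1): ALLOW
  req#10 t=6ms (window 1): ALLOW
  req#11 t=7ms (window 1): ALLOW
  req#12 t=7ms (window 1): ALLOW
  req#13 t=8ms (window 2): ALLOW
  req#14 t=8ms (window 2): ALLOW
  req#15 t=9ms (window 2): ALLOW
  req#16 t=10ms (window 2): ALLOW
  req#17 t=10ms (window 2): ALLOW
  req#18 t=11ms (window 2): ALLOW
  req#19 t=12ms (window 3): ALLOW
  req#20 t=12ms (window 3): ALLOW
  req#21 t=13ms (window 3): ALLOW
  req#22 t=14ms (window 3): ALLOW
  req#23 t=14ms (window 3): ALLOW
  req#24 t=15ms (window 3): ALLOW

Allowed counts by window: 6 6 6 6

Answer: 6 6 6 6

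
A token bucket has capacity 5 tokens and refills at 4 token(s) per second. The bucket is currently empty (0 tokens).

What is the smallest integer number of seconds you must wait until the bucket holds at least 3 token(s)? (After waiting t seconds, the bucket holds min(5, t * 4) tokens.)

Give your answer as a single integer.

Need t * 4 >= 3, so t >= 3/4.
Smallest integer t = ceil(3/4) = 1.

Answer: 1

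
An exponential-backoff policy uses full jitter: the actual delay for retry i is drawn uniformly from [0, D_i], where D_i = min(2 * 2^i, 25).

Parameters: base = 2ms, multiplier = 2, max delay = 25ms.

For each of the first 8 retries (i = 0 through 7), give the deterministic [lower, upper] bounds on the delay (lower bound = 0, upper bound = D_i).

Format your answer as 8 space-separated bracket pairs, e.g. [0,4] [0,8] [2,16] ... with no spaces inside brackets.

Answer: [0,2] [0,4] [0,8] [0,16] [0,25] [0,25] [0,25] [0,25]

Derivation:
Computing bounds per retry:
  i=0: D_i=min(2*2^0,25)=2, bounds=[0,2]
  i=1: D_i=min(2*2^1,25)=4, bounds=[0,4]
  i=2: D_i=min(2*2^2,25)=8, bounds=[0,8]
  i=3: D_i=min(2*2^3,25)=16, bounds=[0,16]
  i=4: D_i=min(2*2^4,25)=25, bounds=[0,25]
  i=5: D_i=min(2*2^5,25)=25, bounds=[0,25]
  i=6: D_i=min(2*2^6,25)=25, bounds=[0,25]
  i=7: D_i=min(2*2^7,25)=25, bounds=[0,25]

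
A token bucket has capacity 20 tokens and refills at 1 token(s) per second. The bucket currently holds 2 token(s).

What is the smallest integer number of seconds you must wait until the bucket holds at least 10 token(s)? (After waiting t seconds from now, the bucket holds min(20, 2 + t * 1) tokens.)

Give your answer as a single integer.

Answer: 8

Derivation:
Need 2 + t * 1 >= 10, so t >= 8/1.
Smallest integer t = ceil(8/1) = 8.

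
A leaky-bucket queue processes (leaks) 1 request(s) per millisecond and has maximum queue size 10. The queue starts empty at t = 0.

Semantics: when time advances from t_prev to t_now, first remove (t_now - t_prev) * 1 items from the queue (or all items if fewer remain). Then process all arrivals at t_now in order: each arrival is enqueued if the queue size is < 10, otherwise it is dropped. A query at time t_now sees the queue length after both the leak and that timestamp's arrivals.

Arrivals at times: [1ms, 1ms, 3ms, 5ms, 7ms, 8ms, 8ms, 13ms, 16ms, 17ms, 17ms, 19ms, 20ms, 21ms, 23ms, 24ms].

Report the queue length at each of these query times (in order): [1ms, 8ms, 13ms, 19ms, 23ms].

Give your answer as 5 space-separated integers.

Answer: 2 2 1 1 1

Derivation:
Queue lengths at query times:
  query t=1ms: backlog = 2
  query t=8ms: backlog = 2
  query t=13ms: backlog = 1
  query t=19ms: backlog = 1
  query t=23ms: backlog = 1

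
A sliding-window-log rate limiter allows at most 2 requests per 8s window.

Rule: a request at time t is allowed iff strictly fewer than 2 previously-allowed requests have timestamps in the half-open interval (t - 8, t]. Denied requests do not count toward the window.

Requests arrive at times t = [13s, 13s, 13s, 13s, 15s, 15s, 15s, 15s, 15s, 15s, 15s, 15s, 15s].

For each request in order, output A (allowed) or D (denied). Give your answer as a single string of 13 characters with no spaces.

Answer: AADDDDDDDDDDD

Derivation:
Tracking allowed requests in the window:
  req#1 t=13s: ALLOW
  req#2 t=13s: ALLOW
  req#3 t=13s: DENY
  req#4 t=13s: DENY
  req#5 t=15s: DENY
  req#6 t=15s: DENY
  req#7 t=15s: DENY
  req#8 t=15s: DENY
  req#9 t=15s: DENY
  req#10 t=15s: DENY
  req#11 t=15s: DENY
  req#12 t=15s: DENY
  req#13 t=15s: DENY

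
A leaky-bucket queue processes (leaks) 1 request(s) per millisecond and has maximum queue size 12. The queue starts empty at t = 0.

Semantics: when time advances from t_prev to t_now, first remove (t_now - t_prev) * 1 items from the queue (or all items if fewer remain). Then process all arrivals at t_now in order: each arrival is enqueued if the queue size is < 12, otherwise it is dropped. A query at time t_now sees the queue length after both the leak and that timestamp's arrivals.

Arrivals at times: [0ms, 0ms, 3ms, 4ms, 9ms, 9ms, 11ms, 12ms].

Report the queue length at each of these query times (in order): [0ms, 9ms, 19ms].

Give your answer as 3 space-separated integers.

Answer: 2 2 0

Derivation:
Queue lengths at query times:
  query t=0ms: backlog = 2
  query t=9ms: backlog = 2
  query t=19ms: backlog = 0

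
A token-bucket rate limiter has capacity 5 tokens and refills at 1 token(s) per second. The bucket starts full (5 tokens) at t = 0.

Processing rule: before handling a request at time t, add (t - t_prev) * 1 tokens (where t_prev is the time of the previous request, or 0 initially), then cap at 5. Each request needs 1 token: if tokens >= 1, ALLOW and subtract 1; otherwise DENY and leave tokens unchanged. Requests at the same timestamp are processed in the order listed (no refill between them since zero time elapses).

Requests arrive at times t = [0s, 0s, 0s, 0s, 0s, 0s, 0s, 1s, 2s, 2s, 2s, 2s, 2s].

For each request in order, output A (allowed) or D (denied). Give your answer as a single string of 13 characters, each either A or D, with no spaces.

Answer: AAAAADDAADDDD

Derivation:
Simulating step by step:
  req#1 t=0s: ALLOW
  req#2 t=0s: ALLOW
  req#3 t=0s: ALLOW
  req#4 t=0s: ALLOW
  req#5 t=0s: ALLOW
  req#6 t=0s: DENY
  req#7 t=0s: DENY
  req#8 t=1s: ALLOW
  req#9 t=2s: ALLOW
  req#10 t=2s: DENY
  req#11 t=2s: DENY
  req#12 t=2s: DENY
  req#13 t=2s: DENY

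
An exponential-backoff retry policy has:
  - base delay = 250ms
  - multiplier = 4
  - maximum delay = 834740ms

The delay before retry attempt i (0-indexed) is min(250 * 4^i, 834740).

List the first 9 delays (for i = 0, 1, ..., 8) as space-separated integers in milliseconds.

Answer: 250 1000 4000 16000 64000 256000 834740 834740 834740

Derivation:
Computing each delay:
  i=0: min(250*4^0, 834740) = 250
  i=1: min(250*4^1, 834740) = 1000
  i=2: min(250*4^2, 834740) = 4000
  i=3: min(250*4^3, 834740) = 16000
  i=4: min(250*4^4, 834740) = 64000
  i=5: min(250*4^5, 834740) = 256000
  i=6: min(250*4^6, 834740) = 834740
  i=7: min(250*4^7, 834740) = 834740
  i=8: min(250*4^8, 834740) = 834740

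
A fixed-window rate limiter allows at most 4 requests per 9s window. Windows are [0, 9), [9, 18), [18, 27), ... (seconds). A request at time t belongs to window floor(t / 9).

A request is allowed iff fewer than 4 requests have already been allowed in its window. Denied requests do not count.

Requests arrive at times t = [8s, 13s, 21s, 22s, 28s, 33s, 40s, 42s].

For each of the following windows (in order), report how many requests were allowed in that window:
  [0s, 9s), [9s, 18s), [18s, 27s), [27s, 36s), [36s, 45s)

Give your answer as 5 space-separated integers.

Processing requests:
  req#1 t=8s (window 0): ALLOW
  req#2 t=13s (window 1): ALLOW
  req#3 t=21s (window 2): ALLOW
  req#4 t=22s (window 2): ALLOW
  req#5 t=28s (window 3): ALLOW
  req#6 t=33s (window 3): ALLOW
  req#7 t=40s (window 4): ALLOW
  req#8 t=42s (window 4): ALLOW

Allowed counts by window: 1 1 2 2 2

Answer: 1 1 2 2 2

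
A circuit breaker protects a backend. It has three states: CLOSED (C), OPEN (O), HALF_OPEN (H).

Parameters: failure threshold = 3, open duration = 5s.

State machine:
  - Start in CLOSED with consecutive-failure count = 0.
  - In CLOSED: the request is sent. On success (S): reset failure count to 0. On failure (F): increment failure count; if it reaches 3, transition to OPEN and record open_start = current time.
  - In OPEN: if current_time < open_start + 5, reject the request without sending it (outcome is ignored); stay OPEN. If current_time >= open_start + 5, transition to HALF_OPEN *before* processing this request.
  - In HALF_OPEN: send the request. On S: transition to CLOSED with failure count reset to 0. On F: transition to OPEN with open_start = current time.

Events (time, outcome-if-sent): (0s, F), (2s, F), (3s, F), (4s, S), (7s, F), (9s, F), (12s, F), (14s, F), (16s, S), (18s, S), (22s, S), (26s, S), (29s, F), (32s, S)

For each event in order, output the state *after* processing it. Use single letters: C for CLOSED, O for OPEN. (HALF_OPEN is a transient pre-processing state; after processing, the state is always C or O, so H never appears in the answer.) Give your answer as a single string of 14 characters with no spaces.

Answer: CCOOOOOOOOCCCC

Derivation:
State after each event:
  event#1 t=0s outcome=F: state=CLOSED
  event#2 t=2s outcome=F: state=CLOSED
  event#3 t=3s outcome=F: state=OPEN
  event#4 t=4s outcome=S: state=OPEN
  event#5 t=7s outcome=F: state=OPEN
  event#6 t=9s outcome=F: state=OPEN
  event#7 t=12s outcome=F: state=OPEN
  event#8 t=14s outcome=F: state=OPEN
  event#9 t=16s outcome=S: state=OPEN
  event#10 t=18s outcome=S: state=OPEN
  event#11 t=22s outcome=S: state=CLOSED
  event#12 t=26s outcome=S: state=CLOSED
  event#13 t=29s outcome=F: state=CLOSED
  event#14 t=32s outcome=S: state=CLOSED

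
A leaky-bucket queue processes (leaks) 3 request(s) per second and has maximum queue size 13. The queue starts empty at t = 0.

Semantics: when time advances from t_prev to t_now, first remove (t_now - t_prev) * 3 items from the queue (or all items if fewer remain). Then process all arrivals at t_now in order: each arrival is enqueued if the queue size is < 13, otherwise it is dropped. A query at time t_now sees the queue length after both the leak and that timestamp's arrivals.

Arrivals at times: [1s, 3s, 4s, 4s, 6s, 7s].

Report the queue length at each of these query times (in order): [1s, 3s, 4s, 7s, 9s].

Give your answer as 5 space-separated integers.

Answer: 1 1 2 1 0

Derivation:
Queue lengths at query times:
  query t=1s: backlog = 1
  query t=3s: backlog = 1
  query t=4s: backlog = 2
  query t=7s: backlog = 1
  query t=9s: backlog = 0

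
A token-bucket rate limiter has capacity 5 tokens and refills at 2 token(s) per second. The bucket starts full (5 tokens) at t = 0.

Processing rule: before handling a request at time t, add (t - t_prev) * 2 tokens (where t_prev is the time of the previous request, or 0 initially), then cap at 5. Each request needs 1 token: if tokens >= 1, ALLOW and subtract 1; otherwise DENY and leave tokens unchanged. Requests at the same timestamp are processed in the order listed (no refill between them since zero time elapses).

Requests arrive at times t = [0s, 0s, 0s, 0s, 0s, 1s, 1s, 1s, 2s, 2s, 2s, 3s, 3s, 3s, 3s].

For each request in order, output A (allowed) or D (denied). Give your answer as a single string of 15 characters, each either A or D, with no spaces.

Answer: AAAAAAADAADAADD

Derivation:
Simulating step by step:
  req#1 t=0s: ALLOW
  req#2 t=0s: ALLOW
  req#3 t=0s: ALLOW
  req#4 t=0s: ALLOW
  req#5 t=0s: ALLOW
  req#6 t=1s: ALLOW
  req#7 t=1s: ALLOW
  req#8 t=1s: DENY
  req#9 t=2s: ALLOW
  req#10 t=2s: ALLOW
  req#11 t=2s: DENY
  req#12 t=3s: ALLOW
  req#13 t=3s: ALLOW
  req#14 t=3s: DENY
  req#15 t=3s: DENY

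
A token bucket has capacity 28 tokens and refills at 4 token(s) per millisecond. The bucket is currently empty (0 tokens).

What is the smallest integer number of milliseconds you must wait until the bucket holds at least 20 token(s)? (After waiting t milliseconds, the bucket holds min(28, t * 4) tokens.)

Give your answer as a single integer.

Answer: 5

Derivation:
Need t * 4 >= 20, so t >= 20/4.
Smallest integer t = ceil(20/4) = 5.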